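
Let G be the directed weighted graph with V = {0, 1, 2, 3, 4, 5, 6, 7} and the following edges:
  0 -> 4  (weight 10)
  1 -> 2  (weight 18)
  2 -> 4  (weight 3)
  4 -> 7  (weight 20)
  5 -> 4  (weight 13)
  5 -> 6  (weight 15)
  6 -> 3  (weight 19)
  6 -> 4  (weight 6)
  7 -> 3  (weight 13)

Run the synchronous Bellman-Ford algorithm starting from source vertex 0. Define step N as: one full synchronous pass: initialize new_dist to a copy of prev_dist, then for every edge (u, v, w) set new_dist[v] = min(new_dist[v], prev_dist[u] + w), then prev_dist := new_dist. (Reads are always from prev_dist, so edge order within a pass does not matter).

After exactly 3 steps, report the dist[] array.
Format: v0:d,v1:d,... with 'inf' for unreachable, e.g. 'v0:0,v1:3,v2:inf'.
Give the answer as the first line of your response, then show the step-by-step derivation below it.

v0:0,v1:inf,v2:inf,v3:43,v4:10,v5:inf,v6:inf,v7:30

step 1: dist = v0:0,v1:inf,v2:inf,v3:inf,v4:10,v5:inf,v6:inf,v7:inf
step 2: dist = v0:0,v1:inf,v2:inf,v3:inf,v4:10,v5:inf,v6:inf,v7:30
step 3: dist = v0:0,v1:inf,v2:inf,v3:43,v4:10,v5:inf,v6:inf,v7:30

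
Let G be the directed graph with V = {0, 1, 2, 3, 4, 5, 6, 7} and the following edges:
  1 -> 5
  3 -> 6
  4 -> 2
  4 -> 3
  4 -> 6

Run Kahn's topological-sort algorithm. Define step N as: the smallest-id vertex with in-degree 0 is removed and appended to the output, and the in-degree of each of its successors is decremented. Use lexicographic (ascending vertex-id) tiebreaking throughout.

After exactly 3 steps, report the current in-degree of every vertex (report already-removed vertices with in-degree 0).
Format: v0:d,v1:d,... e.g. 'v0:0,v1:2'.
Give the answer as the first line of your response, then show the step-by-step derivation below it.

v0:0,v1:0,v2:0,v3:0,v4:0,v5:0,v6:1,v7:0

step 1: output 0; order=[0]; indeg=(0,0,1,1,0,1,2,0)
step 2: output 1; order=[0,1]; indeg=(0,0,1,1,0,0,2,0)
step 3: output 4; order=[0,1,4]; indeg=(0,0,0,0,0,0,1,0)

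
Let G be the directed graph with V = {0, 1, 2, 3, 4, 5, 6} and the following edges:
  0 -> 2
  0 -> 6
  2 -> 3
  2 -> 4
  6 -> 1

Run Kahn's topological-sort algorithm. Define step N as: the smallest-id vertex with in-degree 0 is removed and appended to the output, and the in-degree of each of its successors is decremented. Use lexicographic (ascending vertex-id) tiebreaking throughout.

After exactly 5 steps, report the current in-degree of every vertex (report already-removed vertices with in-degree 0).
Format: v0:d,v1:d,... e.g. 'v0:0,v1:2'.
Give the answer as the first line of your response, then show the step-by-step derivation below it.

v0:0,v1:1,v2:0,v3:0,v4:0,v5:0,v6:0

step 1: output 0; order=[0]; indeg=(0,1,0,1,1,0,0)
step 2: output 2; order=[0,2]; indeg=(0,1,0,0,0,0,0)
step 3: output 3; order=[0,2,3]; indeg=(0,1,0,0,0,0,0)
step 4: output 4; order=[0,2,3,4]; indeg=(0,1,0,0,0,0,0)
step 5: output 5; order=[0,2,3,4,5]; indeg=(0,1,0,0,0,0,0)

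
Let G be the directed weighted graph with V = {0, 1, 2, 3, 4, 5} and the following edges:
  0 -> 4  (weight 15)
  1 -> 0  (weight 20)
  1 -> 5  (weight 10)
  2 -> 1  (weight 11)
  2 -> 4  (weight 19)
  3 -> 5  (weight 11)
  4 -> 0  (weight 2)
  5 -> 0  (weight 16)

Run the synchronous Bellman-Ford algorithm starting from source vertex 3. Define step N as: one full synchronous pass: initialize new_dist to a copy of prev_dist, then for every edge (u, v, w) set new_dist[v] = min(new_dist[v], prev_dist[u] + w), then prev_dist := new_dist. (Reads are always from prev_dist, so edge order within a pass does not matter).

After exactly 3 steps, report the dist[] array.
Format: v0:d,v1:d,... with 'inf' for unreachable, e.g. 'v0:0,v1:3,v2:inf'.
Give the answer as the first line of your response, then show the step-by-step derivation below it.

v0:27,v1:inf,v2:inf,v3:0,v4:42,v5:11

step 1: dist = v0:inf,v1:inf,v2:inf,v3:0,v4:inf,v5:11
step 2: dist = v0:27,v1:inf,v2:inf,v3:0,v4:inf,v5:11
step 3: dist = v0:27,v1:inf,v2:inf,v3:0,v4:42,v5:11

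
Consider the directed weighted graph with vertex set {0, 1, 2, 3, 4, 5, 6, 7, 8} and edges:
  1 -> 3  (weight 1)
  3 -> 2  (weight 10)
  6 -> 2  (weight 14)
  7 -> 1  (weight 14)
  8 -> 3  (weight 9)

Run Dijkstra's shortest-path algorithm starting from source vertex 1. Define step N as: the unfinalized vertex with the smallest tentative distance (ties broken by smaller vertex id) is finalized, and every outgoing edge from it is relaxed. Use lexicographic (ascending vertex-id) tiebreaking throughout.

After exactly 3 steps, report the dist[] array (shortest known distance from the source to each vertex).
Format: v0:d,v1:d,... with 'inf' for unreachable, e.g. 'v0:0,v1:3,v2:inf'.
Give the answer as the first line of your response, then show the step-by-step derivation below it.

v0:inf,v1:0,v2:11,v3:1,v4:inf,v5:inf,v6:inf,v7:inf,v8:inf

step 1: dist = v0:inf,v1:0,v2:inf,v3:1,v4:inf,v5:inf,v6:inf,v7:inf,v8:inf
step 2: dist = v0:inf,v1:0,v2:11,v3:1,v4:inf,v5:inf,v6:inf,v7:inf,v8:inf
step 3: dist = v0:inf,v1:0,v2:11,v3:1,v4:inf,v5:inf,v6:inf,v7:inf,v8:inf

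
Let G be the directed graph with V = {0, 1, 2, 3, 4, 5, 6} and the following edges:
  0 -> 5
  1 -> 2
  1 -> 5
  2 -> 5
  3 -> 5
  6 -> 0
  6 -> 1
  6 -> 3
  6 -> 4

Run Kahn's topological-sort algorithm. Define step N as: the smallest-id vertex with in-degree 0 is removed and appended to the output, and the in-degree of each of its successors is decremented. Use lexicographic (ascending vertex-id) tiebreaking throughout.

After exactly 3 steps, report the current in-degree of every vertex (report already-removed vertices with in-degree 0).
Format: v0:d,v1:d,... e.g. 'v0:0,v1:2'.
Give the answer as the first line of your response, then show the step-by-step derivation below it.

v0:0,v1:0,v2:0,v3:0,v4:0,v5:2,v6:0

step 1: output 6; order=[6]; indeg=(0,0,1,0,0,4,0)
step 2: output 0; order=[6,0]; indeg=(0,0,1,0,0,3,0)
step 3: output 1; order=[6,0,1]; indeg=(0,0,0,0,0,2,0)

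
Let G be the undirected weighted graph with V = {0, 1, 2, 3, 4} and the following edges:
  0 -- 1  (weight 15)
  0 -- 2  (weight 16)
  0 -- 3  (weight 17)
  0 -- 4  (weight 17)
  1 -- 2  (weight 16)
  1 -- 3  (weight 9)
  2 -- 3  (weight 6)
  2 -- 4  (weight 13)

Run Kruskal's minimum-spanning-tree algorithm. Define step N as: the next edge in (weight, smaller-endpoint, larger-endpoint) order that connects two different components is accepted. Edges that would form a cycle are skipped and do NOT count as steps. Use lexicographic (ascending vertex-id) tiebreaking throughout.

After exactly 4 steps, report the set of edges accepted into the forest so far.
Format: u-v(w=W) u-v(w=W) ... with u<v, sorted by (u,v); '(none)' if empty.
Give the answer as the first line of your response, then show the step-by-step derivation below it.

0-1(w=15) 1-3(w=9) 2-3(w=6) 2-4(w=13)

step 1: add edge 2-3 (w=6); MST = {2-3(w=6)}
step 2: add edge 1-3 (w=9); MST = {1-3(w=9) 2-3(w=6)}
step 3: add edge 2-4 (w=13); MST = {1-3(w=9) 2-3(w=6) 2-4(w=13)}
step 4: add edge 0-1 (w=15); MST = {0-1(w=15) 1-3(w=9) 2-3(w=6) 2-4(w=13)}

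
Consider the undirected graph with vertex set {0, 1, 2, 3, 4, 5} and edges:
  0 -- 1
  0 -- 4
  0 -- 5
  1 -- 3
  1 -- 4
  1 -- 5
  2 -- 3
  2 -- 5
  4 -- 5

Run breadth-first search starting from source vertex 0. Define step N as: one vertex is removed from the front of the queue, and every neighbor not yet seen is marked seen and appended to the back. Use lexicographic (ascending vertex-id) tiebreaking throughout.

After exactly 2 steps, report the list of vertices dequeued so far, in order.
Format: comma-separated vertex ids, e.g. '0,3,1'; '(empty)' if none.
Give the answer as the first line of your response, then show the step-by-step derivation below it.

0,1

step 1: dequeue 0; queue=[1,4,5]; order=0
step 2: dequeue 1; queue=[4,5,3]; order=0,1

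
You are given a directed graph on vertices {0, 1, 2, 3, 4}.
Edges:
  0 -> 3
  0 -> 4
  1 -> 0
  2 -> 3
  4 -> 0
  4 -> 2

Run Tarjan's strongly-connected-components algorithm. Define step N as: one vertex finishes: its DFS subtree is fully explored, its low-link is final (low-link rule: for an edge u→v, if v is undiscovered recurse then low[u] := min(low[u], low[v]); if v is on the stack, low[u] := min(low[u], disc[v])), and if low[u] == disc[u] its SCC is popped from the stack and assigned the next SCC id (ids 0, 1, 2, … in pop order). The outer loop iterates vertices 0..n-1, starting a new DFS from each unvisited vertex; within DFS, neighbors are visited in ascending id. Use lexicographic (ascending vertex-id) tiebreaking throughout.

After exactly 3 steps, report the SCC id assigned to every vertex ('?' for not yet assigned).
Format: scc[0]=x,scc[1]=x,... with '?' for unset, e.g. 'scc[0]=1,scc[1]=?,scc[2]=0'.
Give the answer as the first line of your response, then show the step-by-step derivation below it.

scc[0]=?,scc[1]=?,scc[2]=1,scc[3]=0,scc[4]=?

step 1: low=(low[0]=0,low[1]=?,low[2]=?,low[3]=1,low[4]=?); scc=(scc[0]=?,scc[1]=?,scc[2]=?,scc[3]=0,scc[4]=?)
step 2: low=(low[0]=0,low[1]=?,low[2]=3,low[3]=1,low[4]=0); scc=(scc[0]=?,scc[1]=?,scc[2]=1,scc[3]=0,scc[4]=?)
step 3: low=(low[0]=0,low[1]=?,low[2]=3,low[3]=1,low[4]=0); scc=(scc[0]=?,scc[1]=?,scc[2]=1,scc[3]=0,scc[4]=?)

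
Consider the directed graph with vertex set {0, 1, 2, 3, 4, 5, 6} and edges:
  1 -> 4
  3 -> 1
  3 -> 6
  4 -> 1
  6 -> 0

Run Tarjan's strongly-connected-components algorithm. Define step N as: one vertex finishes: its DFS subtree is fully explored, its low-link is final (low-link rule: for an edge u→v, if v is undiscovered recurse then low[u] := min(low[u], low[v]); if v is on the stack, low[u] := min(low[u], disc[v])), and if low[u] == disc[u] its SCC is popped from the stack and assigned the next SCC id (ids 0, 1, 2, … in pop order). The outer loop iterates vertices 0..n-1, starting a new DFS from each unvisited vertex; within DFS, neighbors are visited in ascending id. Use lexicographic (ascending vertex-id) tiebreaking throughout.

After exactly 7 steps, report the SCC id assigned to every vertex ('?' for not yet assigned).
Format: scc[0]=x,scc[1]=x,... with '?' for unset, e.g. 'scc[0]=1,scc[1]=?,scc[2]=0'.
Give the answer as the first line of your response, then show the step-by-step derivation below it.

scc[0]=0,scc[1]=1,scc[2]=2,scc[3]=4,scc[4]=1,scc[5]=5,scc[6]=3

step 1: low=(low[0]=0,low[1]=?,low[2]=?,low[3]=?,low[4]=?,low[5]=?,low[6]=?); scc=(scc[0]=0,scc[1]=?,scc[2]=?,scc[3]=?,scc[4]=?,scc[5]=?,scc[6]=?)
step 2: low=(low[0]=0,low[1]=1,low[2]=?,low[3]=?,low[4]=1,low[5]=?,low[6]=?); scc=(scc[0]=0,scc[1]=?,scc[2]=?,scc[3]=?,scc[4]=?,scc[5]=?,scc[6]=?)
step 3: low=(low[0]=0,low[1]=1,low[2]=?,low[3]=?,low[4]=1,low[5]=?,low[6]=?); scc=(scc[0]=0,scc[1]=1,scc[2]=?,scc[3]=?,scc[4]=1,scc[5]=?,scc[6]=?)
step 4: low=(low[0]=0,low[1]=1,low[2]=3,low[3]=?,low[4]=1,low[5]=?,low[6]=?); scc=(scc[0]=0,scc[1]=1,scc[2]=2,scc[3]=?,scc[4]=1,scc[5]=?,scc[6]=?)
step 5: low=(low[0]=0,low[1]=1,low[2]=3,low[3]=4,low[4]=1,low[5]=?,low[6]=5); scc=(scc[0]=0,scc[1]=1,scc[2]=2,scc[3]=?,scc[4]=1,scc[5]=?,scc[6]=3)
step 6: low=(low[0]=0,low[1]=1,low[2]=3,low[3]=4,low[4]=1,low[5]=?,low[6]=5); scc=(scc[0]=0,scc[1]=1,scc[2]=2,scc[3]=4,scc[4]=1,scc[5]=?,scc[6]=3)
step 7: low=(low[0]=0,low[1]=1,low[2]=3,low[3]=4,low[4]=1,low[5]=6,low[6]=5); scc=(scc[0]=0,scc[1]=1,scc[2]=2,scc[3]=4,scc[4]=1,scc[5]=5,scc[6]=3)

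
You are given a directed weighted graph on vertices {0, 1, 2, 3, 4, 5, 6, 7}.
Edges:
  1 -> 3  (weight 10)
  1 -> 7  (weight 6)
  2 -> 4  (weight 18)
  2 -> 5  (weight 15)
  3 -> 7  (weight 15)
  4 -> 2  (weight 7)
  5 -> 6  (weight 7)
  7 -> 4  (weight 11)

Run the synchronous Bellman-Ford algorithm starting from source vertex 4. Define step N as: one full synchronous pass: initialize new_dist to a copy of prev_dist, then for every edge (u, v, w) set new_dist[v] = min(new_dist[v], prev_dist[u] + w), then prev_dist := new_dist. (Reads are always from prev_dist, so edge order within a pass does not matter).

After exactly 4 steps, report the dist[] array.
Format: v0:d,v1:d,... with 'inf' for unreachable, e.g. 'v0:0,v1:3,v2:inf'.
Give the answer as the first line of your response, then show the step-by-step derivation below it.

v0:inf,v1:inf,v2:7,v3:inf,v4:0,v5:22,v6:29,v7:inf

step 1: dist = v0:inf,v1:inf,v2:7,v3:inf,v4:0,v5:inf,v6:inf,v7:inf
step 2: dist = v0:inf,v1:inf,v2:7,v3:inf,v4:0,v5:22,v6:inf,v7:inf
step 3: dist = v0:inf,v1:inf,v2:7,v3:inf,v4:0,v5:22,v6:29,v7:inf
step 4: dist = v0:inf,v1:inf,v2:7,v3:inf,v4:0,v5:22,v6:29,v7:inf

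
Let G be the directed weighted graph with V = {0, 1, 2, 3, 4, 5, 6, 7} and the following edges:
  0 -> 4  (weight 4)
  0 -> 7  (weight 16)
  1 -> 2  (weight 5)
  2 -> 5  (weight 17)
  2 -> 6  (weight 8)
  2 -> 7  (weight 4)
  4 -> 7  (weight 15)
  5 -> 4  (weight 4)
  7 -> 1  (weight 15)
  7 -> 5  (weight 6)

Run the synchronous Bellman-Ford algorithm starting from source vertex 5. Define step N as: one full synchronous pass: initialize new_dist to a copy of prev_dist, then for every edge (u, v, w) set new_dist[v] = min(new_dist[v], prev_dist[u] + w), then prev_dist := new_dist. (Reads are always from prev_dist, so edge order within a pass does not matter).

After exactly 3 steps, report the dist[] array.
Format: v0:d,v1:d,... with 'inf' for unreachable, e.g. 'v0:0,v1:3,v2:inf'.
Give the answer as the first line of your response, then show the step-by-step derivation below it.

v0:inf,v1:34,v2:inf,v3:inf,v4:4,v5:0,v6:inf,v7:19

step 1: dist = v0:inf,v1:inf,v2:inf,v3:inf,v4:4,v5:0,v6:inf,v7:inf
step 2: dist = v0:inf,v1:inf,v2:inf,v3:inf,v4:4,v5:0,v6:inf,v7:19
step 3: dist = v0:inf,v1:34,v2:inf,v3:inf,v4:4,v5:0,v6:inf,v7:19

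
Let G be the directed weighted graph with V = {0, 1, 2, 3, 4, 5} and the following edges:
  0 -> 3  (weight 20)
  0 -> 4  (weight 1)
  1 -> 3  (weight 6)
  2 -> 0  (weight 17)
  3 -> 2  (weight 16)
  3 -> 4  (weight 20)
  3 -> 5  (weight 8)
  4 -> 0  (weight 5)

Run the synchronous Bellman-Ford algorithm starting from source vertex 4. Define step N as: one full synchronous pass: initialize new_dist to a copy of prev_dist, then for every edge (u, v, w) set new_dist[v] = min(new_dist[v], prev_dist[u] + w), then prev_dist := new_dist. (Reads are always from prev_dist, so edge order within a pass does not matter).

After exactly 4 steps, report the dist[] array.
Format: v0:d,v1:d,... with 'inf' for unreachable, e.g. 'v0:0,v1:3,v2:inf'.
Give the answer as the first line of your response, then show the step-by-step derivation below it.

v0:5,v1:inf,v2:41,v3:25,v4:0,v5:33

step 1: dist = v0:5,v1:inf,v2:inf,v3:inf,v4:0,v5:inf
step 2: dist = v0:5,v1:inf,v2:inf,v3:25,v4:0,v5:inf
step 3: dist = v0:5,v1:inf,v2:41,v3:25,v4:0,v5:33
step 4: dist = v0:5,v1:inf,v2:41,v3:25,v4:0,v5:33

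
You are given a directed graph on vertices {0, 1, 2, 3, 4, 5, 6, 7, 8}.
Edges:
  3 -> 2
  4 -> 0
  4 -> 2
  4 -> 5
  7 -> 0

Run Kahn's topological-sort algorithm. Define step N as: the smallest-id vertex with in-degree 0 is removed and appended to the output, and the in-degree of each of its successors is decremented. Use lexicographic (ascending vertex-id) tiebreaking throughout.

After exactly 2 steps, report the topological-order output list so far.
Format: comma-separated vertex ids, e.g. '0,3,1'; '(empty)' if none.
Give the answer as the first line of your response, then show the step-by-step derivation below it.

1,3

step 1: output 1; order=[1]; indeg=(2,0,2,0,0,1,0,0,0)
step 2: output 3; order=[1,3]; indeg=(2,0,1,0,0,1,0,0,0)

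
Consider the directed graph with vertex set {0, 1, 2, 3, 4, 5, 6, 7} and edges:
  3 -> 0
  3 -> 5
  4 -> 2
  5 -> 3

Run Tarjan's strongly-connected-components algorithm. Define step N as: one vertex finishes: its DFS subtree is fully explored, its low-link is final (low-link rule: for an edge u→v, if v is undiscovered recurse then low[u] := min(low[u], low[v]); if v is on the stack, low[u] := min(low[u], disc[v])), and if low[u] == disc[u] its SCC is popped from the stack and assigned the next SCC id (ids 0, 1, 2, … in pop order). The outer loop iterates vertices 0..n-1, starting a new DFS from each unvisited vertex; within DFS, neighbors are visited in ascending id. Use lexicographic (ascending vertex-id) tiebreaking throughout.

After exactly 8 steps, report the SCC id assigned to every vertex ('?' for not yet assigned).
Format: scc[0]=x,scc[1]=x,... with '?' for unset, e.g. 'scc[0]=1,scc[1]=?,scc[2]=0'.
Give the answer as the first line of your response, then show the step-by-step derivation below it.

scc[0]=0,scc[1]=1,scc[2]=2,scc[3]=3,scc[4]=4,scc[5]=3,scc[6]=5,scc[7]=6

step 1: low=(low[0]=0,low[1]=?,low[2]=?,low[3]=?,low[4]=?,low[5]=?,low[6]=?,low[7]=?); scc=(scc[0]=0,scc[1]=?,scc[2]=?,scc[3]=?,scc[4]=?,scc[5]=?,scc[6]=?,scc[7]=?)
step 2: low=(low[0]=0,low[1]=1,low[2]=?,low[3]=?,low[4]=?,low[5]=?,low[6]=?,low[7]=?); scc=(scc[0]=0,scc[1]=1,scc[2]=?,scc[3]=?,scc[4]=?,scc[5]=?,scc[6]=?,scc[7]=?)
step 3: low=(low[0]=0,low[1]=1,low[2]=2,low[3]=?,low[4]=?,low[5]=?,low[6]=?,low[7]=?); scc=(scc[0]=0,scc[1]=1,scc[2]=2,scc[3]=?,scc[4]=?,scc[5]=?,scc[6]=?,scc[7]=?)
step 4: low=(low[0]=0,low[1]=1,low[2]=2,low[3]=3,low[4]=?,low[5]=3,low[6]=?,low[7]=?); scc=(scc[0]=0,scc[1]=1,scc[2]=2,scc[3]=?,scc[4]=?,scc[5]=?,scc[6]=?,scc[7]=?)
step 5: low=(low[0]=0,low[1]=1,low[2]=2,low[3]=3,low[4]=?,low[5]=3,low[6]=?,low[7]=?); scc=(scc[0]=0,scc[1]=1,scc[2]=2,scc[3]=3,scc[4]=?,scc[5]=3,scc[6]=?,scc[7]=?)
step 6: low=(low[0]=0,low[1]=1,low[2]=2,low[3]=3,low[4]=5,low[5]=3,low[6]=?,low[7]=?); scc=(scc[0]=0,scc[1]=1,scc[2]=2,scc[3]=3,scc[4]=4,scc[5]=3,scc[6]=?,scc[7]=?)
step 7: low=(low[0]=0,low[1]=1,low[2]=2,low[3]=3,low[4]=5,low[5]=3,low[6]=6,low[7]=?); scc=(scc[0]=0,scc[1]=1,scc[2]=2,scc[3]=3,scc[4]=4,scc[5]=3,scc[6]=5,scc[7]=?)
step 8: low=(low[0]=0,low[1]=1,low[2]=2,low[3]=3,low[4]=5,low[5]=3,low[6]=6,low[7]=7); scc=(scc[0]=0,scc[1]=1,scc[2]=2,scc[3]=3,scc[4]=4,scc[5]=3,scc[6]=5,scc[7]=6)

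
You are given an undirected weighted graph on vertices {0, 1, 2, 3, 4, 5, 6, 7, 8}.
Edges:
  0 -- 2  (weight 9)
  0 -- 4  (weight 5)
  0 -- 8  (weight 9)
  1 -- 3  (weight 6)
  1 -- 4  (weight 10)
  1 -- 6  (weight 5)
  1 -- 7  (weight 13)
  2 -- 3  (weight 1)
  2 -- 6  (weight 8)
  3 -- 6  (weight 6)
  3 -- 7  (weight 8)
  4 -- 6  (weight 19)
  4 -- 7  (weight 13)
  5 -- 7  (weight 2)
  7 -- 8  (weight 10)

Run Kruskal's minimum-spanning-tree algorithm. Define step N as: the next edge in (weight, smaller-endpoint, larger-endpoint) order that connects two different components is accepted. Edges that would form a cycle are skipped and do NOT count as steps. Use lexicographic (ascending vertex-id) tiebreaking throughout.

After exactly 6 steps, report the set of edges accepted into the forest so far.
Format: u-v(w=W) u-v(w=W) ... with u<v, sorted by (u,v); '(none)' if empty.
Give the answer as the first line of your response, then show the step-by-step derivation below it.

0-4(w=5) 1-3(w=6) 1-6(w=5) 2-3(w=1) 3-7(w=8) 5-7(w=2)

step 1: add edge 2-3 (w=1); MST = {2-3(w=1)}
step 2: add edge 5-7 (w=2); MST = {2-3(w=1) 5-7(w=2)}
step 3: add edge 0-4 (w=5); MST = {0-4(w=5) 2-3(w=1) 5-7(w=2)}
step 4: add edge 1-6 (w=5); MST = {0-4(w=5) 1-6(w=5) 2-3(w=1) 5-7(w=2)}
step 5: add edge 1-3 (w=6); MST = {0-4(w=5) 1-3(w=6) 1-6(w=5) 2-3(w=1) 5-7(w=2)}
step 6: add edge 3-7 (w=8); MST = {0-4(w=5) 1-3(w=6) 1-6(w=5) 2-3(w=1) 3-7(w=8) 5-7(w=2)}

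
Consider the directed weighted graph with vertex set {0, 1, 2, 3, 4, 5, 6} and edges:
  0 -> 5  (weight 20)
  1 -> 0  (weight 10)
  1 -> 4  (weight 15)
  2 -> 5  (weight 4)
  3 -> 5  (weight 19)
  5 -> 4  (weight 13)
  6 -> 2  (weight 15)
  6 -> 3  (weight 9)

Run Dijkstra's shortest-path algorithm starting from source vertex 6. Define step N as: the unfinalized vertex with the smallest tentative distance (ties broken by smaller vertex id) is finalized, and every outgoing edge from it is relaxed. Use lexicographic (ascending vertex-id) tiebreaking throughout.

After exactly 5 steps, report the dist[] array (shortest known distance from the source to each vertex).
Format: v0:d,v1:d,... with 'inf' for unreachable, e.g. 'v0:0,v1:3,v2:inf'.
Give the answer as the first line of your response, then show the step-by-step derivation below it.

v0:inf,v1:inf,v2:15,v3:9,v4:32,v5:19,v6:0

step 1: dist = v0:inf,v1:inf,v2:15,v3:9,v4:inf,v5:inf,v6:0
step 2: dist = v0:inf,v1:inf,v2:15,v3:9,v4:inf,v5:28,v6:0
step 3: dist = v0:inf,v1:inf,v2:15,v3:9,v4:inf,v5:19,v6:0
step 4: dist = v0:inf,v1:inf,v2:15,v3:9,v4:32,v5:19,v6:0
step 5: dist = v0:inf,v1:inf,v2:15,v3:9,v4:32,v5:19,v6:0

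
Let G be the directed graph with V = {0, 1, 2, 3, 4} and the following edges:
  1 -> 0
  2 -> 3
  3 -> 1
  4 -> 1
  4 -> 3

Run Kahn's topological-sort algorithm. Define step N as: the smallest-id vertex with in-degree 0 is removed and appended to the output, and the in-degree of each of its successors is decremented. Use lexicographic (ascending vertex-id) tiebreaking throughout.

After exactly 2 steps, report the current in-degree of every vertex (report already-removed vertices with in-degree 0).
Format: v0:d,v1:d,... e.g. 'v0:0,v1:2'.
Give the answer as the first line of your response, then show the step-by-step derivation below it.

v0:1,v1:1,v2:0,v3:0,v4:0

step 1: output 2; order=[2]; indeg=(1,2,0,1,0)
step 2: output 4; order=[2,4]; indeg=(1,1,0,0,0)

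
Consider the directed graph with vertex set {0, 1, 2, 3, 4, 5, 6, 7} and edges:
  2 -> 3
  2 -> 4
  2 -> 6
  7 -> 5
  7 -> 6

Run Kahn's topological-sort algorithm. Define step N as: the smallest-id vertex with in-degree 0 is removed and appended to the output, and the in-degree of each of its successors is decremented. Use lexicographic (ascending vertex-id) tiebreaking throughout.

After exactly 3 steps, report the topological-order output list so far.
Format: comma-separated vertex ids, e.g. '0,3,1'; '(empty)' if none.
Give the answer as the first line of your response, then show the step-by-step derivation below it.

0,1,2

step 1: output 0; order=[0]; indeg=(0,0,0,1,1,1,2,0)
step 2: output 1; order=[0,1]; indeg=(0,0,0,1,1,1,2,0)
step 3: output 2; order=[0,1,2]; indeg=(0,0,0,0,0,1,1,0)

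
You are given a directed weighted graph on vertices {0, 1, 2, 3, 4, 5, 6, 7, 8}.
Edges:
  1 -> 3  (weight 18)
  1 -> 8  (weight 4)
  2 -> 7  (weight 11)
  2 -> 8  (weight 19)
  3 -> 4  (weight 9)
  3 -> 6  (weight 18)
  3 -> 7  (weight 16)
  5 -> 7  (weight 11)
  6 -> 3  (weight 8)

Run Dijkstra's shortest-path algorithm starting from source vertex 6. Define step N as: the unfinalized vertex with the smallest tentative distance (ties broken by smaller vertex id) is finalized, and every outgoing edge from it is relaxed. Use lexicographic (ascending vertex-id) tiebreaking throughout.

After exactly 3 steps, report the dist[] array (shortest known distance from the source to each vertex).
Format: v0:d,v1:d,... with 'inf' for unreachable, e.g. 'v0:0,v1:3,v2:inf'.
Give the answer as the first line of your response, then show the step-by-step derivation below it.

v0:inf,v1:inf,v2:inf,v3:8,v4:17,v5:inf,v6:0,v7:24,v8:inf

step 1: dist = v0:inf,v1:inf,v2:inf,v3:8,v4:inf,v5:inf,v6:0,v7:inf,v8:inf
step 2: dist = v0:inf,v1:inf,v2:inf,v3:8,v4:17,v5:inf,v6:0,v7:24,v8:inf
step 3: dist = v0:inf,v1:inf,v2:inf,v3:8,v4:17,v5:inf,v6:0,v7:24,v8:inf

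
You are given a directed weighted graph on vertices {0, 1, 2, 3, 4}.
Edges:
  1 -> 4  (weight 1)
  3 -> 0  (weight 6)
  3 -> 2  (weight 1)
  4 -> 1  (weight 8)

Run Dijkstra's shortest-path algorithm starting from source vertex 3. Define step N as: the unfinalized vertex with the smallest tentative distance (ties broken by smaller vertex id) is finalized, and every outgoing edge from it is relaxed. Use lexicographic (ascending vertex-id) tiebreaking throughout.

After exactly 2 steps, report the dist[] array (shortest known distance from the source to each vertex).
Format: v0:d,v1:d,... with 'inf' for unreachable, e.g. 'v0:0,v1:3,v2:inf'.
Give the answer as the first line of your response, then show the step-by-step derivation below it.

v0:6,v1:inf,v2:1,v3:0,v4:inf

step 1: dist = v0:6,v1:inf,v2:1,v3:0,v4:inf
step 2: dist = v0:6,v1:inf,v2:1,v3:0,v4:inf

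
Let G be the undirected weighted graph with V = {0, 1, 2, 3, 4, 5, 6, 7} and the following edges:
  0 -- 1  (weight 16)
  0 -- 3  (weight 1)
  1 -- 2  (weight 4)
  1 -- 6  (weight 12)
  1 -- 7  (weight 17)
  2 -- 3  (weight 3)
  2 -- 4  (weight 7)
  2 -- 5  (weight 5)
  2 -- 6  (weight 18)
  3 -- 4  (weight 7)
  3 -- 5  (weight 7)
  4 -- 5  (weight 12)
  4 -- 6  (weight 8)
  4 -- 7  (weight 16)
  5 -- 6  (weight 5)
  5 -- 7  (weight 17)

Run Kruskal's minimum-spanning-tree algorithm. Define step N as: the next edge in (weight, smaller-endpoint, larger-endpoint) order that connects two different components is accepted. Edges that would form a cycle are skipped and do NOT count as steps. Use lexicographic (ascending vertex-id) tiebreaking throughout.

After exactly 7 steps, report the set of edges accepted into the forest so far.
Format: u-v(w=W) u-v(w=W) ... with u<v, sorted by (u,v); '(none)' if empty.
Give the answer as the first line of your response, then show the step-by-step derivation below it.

0-3(w=1) 1-2(w=4) 2-3(w=3) 2-4(w=7) 2-5(w=5) 4-7(w=16) 5-6(w=5)

step 1: add edge 0-3 (w=1); MST = {0-3(w=1)}
step 2: add edge 2-3 (w=3); MST = {0-3(w=1) 2-3(w=3)}
step 3: add edge 1-2 (w=4); MST = {0-3(w=1) 1-2(w=4) 2-3(w=3)}
step 4: add edge 2-5 (w=5); MST = {0-3(w=1) 1-2(w=4) 2-3(w=3) 2-5(w=5)}
step 5: add edge 5-6 (w=5); MST = {0-3(w=1) 1-2(w=4) 2-3(w=3) 2-5(w=5) 5-6(w=5)}
step 6: add edge 2-4 (w=7); MST = {0-3(w=1) 1-2(w=4) 2-3(w=3) 2-4(w=7) 2-5(w=5) 5-6(w=5)}
step 7: add edge 4-7 (w=16); MST = {0-3(w=1) 1-2(w=4) 2-3(w=3) 2-4(w=7) 2-5(w=5) 4-7(w=16) 5-6(w=5)}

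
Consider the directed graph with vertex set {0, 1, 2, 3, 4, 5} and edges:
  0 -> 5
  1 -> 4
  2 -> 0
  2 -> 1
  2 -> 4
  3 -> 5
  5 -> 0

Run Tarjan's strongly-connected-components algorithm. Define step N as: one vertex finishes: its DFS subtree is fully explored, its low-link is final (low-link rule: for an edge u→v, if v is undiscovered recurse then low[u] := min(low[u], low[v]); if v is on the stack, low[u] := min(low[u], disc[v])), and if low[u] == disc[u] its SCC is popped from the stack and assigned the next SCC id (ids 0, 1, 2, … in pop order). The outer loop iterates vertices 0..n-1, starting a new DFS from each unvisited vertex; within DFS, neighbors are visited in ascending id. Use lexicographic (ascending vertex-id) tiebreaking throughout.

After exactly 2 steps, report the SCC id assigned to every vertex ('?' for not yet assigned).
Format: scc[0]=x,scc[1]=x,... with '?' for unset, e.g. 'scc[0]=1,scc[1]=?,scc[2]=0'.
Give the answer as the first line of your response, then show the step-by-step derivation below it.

scc[0]=0,scc[1]=?,scc[2]=?,scc[3]=?,scc[4]=?,scc[5]=0

step 1: low=(low[0]=0,low[1]=?,low[2]=?,low[3]=?,low[4]=?,low[5]=0); scc=(scc[0]=?,scc[1]=?,scc[2]=?,scc[3]=?,scc[4]=?,scc[5]=?)
step 2: low=(low[0]=0,low[1]=?,low[2]=?,low[3]=?,low[4]=?,low[5]=0); scc=(scc[0]=0,scc[1]=?,scc[2]=?,scc[3]=?,scc[4]=?,scc[5]=0)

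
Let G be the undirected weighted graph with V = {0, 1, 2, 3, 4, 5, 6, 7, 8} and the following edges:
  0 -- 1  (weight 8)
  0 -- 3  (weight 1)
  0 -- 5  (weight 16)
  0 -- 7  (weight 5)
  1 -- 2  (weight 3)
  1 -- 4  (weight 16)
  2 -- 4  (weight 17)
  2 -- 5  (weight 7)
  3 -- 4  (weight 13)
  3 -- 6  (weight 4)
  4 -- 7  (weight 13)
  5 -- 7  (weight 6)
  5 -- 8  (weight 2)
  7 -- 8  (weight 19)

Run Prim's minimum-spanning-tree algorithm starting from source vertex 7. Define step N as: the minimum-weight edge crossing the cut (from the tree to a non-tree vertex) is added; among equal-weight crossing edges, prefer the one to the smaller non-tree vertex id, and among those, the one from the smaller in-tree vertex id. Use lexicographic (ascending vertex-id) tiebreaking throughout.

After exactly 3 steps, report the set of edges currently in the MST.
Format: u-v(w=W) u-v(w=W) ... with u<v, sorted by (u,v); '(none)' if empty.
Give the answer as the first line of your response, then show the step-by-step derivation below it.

0-3(w=1) 0-7(w=5) 3-6(w=4)

step 1: add edge 0-7 (w=5); MST = {0-7(w=5)}
step 2: add edge 0-3 (w=1); MST = {0-3(w=1) 0-7(w=5)}
step 3: add edge 3-6 (w=4); MST = {0-3(w=1) 0-7(w=5) 3-6(w=4)}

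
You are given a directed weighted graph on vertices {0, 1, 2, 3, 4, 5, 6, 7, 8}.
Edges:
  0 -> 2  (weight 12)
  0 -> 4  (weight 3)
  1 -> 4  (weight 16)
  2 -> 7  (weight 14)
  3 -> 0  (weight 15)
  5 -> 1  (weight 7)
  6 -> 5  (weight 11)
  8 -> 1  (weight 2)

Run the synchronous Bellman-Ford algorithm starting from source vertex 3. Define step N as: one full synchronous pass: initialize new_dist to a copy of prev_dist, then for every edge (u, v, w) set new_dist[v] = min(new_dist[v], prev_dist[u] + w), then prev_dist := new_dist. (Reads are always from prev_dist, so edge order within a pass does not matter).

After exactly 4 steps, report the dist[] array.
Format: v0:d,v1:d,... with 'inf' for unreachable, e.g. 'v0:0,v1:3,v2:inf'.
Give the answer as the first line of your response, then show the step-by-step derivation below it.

v0:15,v1:inf,v2:27,v3:0,v4:18,v5:inf,v6:inf,v7:41,v8:inf

step 1: dist = v0:15,v1:inf,v2:inf,v3:0,v4:inf,v5:inf,v6:inf,v7:inf,v8:inf
step 2: dist = v0:15,v1:inf,v2:27,v3:0,v4:18,v5:inf,v6:inf,v7:inf,v8:inf
step 3: dist = v0:15,v1:inf,v2:27,v3:0,v4:18,v5:inf,v6:inf,v7:41,v8:inf
step 4: dist = v0:15,v1:inf,v2:27,v3:0,v4:18,v5:inf,v6:inf,v7:41,v8:inf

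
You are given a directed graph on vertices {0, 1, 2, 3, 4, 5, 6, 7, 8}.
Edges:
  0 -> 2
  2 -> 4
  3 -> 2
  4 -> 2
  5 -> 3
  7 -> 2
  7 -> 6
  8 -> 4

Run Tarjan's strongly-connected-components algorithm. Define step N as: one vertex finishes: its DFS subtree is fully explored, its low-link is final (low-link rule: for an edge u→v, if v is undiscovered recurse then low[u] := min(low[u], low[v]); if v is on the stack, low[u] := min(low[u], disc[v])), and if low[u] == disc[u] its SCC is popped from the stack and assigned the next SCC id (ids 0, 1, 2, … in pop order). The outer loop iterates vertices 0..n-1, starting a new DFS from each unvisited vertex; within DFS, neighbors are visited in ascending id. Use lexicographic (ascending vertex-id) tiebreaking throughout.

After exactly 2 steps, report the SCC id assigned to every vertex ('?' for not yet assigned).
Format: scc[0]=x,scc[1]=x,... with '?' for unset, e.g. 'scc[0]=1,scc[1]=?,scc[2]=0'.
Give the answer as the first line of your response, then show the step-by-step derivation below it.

scc[0]=?,scc[1]=?,scc[2]=0,scc[3]=?,scc[4]=0,scc[5]=?,scc[6]=?,scc[7]=?,scc[8]=?

step 1: low=(low[0]=0,low[1]=?,low[2]=1,low[3]=?,low[4]=1,low[5]=?,low[6]=?,low[7]=?,low[8]=?); scc=(scc[0]=?,scc[1]=?,scc[2]=?,scc[3]=?,scc[4]=?,scc[5]=?,scc[6]=?,scc[7]=?,scc[8]=?)
step 2: low=(low[0]=0,low[1]=?,low[2]=1,low[3]=?,low[4]=1,low[5]=?,low[6]=?,low[7]=?,low[8]=?); scc=(scc[0]=?,scc[1]=?,scc[2]=0,scc[3]=?,scc[4]=0,scc[5]=?,scc[6]=?,scc[7]=?,scc[8]=?)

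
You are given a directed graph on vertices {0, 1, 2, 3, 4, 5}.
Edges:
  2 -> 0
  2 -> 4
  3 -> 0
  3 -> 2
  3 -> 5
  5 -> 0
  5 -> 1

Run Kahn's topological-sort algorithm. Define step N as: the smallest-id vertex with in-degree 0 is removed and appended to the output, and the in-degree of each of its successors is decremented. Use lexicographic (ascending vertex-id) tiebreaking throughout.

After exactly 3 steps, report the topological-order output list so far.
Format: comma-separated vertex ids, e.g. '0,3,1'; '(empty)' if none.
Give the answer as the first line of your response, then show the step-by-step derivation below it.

3,2,4

step 1: output 3; order=[3]; indeg=(2,1,0,0,1,0)
step 2: output 2; order=[3,2]; indeg=(1,1,0,0,0,0)
step 3: output 4; order=[3,2,4]; indeg=(1,1,0,0,0,0)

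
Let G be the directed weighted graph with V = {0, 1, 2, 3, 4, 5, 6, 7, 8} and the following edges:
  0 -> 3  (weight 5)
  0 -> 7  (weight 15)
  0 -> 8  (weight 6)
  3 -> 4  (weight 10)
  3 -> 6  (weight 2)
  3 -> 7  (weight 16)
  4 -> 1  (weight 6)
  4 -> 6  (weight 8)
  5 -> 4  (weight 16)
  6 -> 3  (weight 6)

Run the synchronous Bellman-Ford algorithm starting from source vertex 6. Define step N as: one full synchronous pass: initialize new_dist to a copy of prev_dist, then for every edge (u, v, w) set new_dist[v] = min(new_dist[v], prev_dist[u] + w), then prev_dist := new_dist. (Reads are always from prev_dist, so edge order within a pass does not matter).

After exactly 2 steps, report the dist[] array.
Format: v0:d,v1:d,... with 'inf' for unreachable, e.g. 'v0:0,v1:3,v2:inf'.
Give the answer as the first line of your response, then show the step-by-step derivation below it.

v0:inf,v1:inf,v2:inf,v3:6,v4:16,v5:inf,v6:0,v7:22,v8:inf

step 1: dist = v0:inf,v1:inf,v2:inf,v3:6,v4:inf,v5:inf,v6:0,v7:inf,v8:inf
step 2: dist = v0:inf,v1:inf,v2:inf,v3:6,v4:16,v5:inf,v6:0,v7:22,v8:inf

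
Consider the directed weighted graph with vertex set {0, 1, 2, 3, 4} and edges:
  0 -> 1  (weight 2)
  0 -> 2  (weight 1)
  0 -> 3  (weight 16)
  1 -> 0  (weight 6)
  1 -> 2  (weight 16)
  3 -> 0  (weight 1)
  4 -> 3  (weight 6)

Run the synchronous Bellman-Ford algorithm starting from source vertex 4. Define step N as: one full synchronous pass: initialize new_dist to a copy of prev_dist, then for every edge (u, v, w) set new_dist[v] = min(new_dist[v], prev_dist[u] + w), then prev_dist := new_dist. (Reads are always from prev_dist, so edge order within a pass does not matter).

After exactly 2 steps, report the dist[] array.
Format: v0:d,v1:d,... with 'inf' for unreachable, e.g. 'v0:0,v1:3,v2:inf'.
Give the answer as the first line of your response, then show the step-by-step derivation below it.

v0:7,v1:inf,v2:inf,v3:6,v4:0

step 1: dist = v0:inf,v1:inf,v2:inf,v3:6,v4:0
step 2: dist = v0:7,v1:inf,v2:inf,v3:6,v4:0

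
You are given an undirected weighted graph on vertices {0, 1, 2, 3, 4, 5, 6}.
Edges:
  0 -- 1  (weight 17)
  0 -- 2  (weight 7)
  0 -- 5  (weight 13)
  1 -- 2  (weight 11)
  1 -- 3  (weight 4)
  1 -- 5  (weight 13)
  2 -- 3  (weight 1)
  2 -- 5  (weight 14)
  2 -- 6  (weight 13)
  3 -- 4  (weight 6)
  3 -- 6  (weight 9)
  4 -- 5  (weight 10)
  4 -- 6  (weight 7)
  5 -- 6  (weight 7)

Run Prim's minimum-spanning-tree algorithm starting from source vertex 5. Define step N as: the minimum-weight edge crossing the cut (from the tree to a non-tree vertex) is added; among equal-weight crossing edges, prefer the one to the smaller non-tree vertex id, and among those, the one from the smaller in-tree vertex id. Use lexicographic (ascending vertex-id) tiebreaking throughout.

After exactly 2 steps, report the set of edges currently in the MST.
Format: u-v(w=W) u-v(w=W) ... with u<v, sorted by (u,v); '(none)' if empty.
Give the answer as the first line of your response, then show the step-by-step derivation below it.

4-6(w=7) 5-6(w=7)

step 1: add edge 5-6 (w=7); MST = {5-6(w=7)}
step 2: add edge 4-6 (w=7); MST = {4-6(w=7) 5-6(w=7)}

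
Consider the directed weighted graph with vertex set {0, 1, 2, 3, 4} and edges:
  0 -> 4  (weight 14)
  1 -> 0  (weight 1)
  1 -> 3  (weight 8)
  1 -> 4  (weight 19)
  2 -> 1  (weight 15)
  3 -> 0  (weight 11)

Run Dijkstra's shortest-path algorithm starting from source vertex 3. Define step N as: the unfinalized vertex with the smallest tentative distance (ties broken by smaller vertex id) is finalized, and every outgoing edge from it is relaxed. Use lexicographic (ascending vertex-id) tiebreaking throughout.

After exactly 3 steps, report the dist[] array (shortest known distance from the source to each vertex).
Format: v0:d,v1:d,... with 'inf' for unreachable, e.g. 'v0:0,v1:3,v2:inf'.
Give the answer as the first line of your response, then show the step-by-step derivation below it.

v0:11,v1:inf,v2:inf,v3:0,v4:25

step 1: dist = v0:11,v1:inf,v2:inf,v3:0,v4:inf
step 2: dist = v0:11,v1:inf,v2:inf,v3:0,v4:25
step 3: dist = v0:11,v1:inf,v2:inf,v3:0,v4:25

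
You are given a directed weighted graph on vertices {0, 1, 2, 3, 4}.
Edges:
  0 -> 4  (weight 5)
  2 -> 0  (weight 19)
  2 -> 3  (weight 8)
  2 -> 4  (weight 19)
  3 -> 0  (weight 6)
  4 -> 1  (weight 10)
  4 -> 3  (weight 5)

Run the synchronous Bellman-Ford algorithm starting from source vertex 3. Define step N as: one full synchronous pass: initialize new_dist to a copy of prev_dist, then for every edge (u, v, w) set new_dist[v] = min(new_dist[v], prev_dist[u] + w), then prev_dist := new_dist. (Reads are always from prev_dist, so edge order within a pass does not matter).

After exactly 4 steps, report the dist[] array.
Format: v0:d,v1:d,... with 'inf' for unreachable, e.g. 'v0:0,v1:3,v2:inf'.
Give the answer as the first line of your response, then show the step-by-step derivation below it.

v0:6,v1:21,v2:inf,v3:0,v4:11

step 1: dist = v0:6,v1:inf,v2:inf,v3:0,v4:inf
step 2: dist = v0:6,v1:inf,v2:inf,v3:0,v4:11
step 3: dist = v0:6,v1:21,v2:inf,v3:0,v4:11
step 4: dist = v0:6,v1:21,v2:inf,v3:0,v4:11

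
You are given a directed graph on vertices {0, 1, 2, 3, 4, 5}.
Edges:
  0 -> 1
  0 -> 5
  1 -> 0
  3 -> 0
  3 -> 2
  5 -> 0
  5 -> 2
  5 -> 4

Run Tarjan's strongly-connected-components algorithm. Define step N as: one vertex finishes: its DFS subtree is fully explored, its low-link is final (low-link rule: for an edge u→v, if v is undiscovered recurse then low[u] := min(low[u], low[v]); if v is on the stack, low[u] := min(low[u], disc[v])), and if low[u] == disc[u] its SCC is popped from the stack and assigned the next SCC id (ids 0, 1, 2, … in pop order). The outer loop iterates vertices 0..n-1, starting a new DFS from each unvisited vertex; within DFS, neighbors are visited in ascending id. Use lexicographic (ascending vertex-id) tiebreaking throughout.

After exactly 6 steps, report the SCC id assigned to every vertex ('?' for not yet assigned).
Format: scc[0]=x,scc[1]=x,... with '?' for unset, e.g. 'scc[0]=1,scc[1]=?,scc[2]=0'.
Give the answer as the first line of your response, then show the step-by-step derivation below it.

scc[0]=2,scc[1]=2,scc[2]=0,scc[3]=3,scc[4]=1,scc[5]=2

step 1: low=(low[0]=0,low[1]=0,low[2]=?,low[3]=?,low[4]=?,low[5]=?); scc=(scc[0]=?,scc[1]=?,scc[2]=?,scc[3]=?,scc[4]=?,scc[5]=?)
step 2: low=(low[0]=0,low[1]=0,low[2]=3,low[3]=?,low[4]=?,low[5]=0); scc=(scc[0]=?,scc[1]=?,scc[2]=0,scc[3]=?,scc[4]=?,scc[5]=?)
step 3: low=(low[0]=0,low[1]=0,low[2]=3,low[3]=?,low[4]=4,low[5]=0); scc=(scc[0]=?,scc[1]=?,scc[2]=0,scc[3]=?,scc[4]=1,scc[5]=?)
step 4: low=(low[0]=0,low[1]=0,low[2]=3,low[3]=?,low[4]=4,low[5]=0); scc=(scc[0]=?,scc[1]=?,scc[2]=0,scc[3]=?,scc[4]=1,scc[5]=?)
step 5: low=(low[0]=0,low[1]=0,low[2]=3,low[3]=?,low[4]=4,low[5]=0); scc=(scc[0]=2,scc[1]=2,scc[2]=0,scc[3]=?,scc[4]=1,scc[5]=2)
step 6: low=(low[0]=0,low[1]=0,low[2]=3,low[3]=5,low[4]=4,low[5]=0); scc=(scc[0]=2,scc[1]=2,scc[2]=0,scc[3]=3,scc[4]=1,scc[5]=2)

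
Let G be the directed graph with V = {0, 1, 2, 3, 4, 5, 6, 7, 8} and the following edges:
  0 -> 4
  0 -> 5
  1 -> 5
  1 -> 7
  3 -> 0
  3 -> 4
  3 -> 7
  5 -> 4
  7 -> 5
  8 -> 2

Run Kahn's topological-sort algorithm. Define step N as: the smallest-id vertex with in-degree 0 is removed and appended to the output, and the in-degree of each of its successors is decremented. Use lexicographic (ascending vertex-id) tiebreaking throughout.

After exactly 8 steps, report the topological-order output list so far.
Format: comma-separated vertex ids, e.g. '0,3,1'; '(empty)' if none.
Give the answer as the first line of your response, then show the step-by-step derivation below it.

1,3,0,6,7,5,4,8

step 1: output 1; order=[1]; indeg=(1,0,1,0,3,2,0,1,0)
step 2: output 3; order=[1,3]; indeg=(0,0,1,0,2,2,0,0,0)
step 3: output 0; order=[1,3,0]; indeg=(0,0,1,0,1,1,0,0,0)
step 4: output 6; order=[1,3,0,6]; indeg=(0,0,1,0,1,1,0,0,0)
step 5: output 7; order=[1,3,0,6,7]; indeg=(0,0,1,0,1,0,0,0,0)
step 6: output 5; order=[1,3,0,6,7,5]; indeg=(0,0,1,0,0,0,0,0,0)
step 7: output 4; order=[1,3,0,6,7,5,4]; indeg=(0,0,1,0,0,0,0,0,0)
step 8: output 8; order=[1,3,0,6,7,5,4,8]; indeg=(0,0,0,0,0,0,0,0,0)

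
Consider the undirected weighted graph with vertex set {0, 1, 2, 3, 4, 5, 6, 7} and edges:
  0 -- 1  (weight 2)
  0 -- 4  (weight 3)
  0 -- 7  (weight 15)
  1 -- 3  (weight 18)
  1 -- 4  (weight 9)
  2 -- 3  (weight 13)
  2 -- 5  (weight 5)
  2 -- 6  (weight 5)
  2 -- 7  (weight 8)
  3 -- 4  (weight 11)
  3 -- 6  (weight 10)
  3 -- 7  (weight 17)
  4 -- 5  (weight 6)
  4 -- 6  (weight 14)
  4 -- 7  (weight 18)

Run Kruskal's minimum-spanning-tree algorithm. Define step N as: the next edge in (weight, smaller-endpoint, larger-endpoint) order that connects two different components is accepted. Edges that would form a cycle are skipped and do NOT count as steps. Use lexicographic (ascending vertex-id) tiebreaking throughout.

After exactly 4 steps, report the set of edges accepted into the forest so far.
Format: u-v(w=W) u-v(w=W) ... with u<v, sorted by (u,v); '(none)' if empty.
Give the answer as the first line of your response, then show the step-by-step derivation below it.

0-1(w=2) 0-4(w=3) 2-5(w=5) 2-6(w=5)

step 1: add edge 0-1 (w=2); MST = {0-1(w=2)}
step 2: add edge 0-4 (w=3); MST = {0-1(w=2) 0-4(w=3)}
step 3: add edge 2-5 (w=5); MST = {0-1(w=2) 0-4(w=3) 2-5(w=5)}
step 4: add edge 2-6 (w=5); MST = {0-1(w=2) 0-4(w=3) 2-5(w=5) 2-6(w=5)}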